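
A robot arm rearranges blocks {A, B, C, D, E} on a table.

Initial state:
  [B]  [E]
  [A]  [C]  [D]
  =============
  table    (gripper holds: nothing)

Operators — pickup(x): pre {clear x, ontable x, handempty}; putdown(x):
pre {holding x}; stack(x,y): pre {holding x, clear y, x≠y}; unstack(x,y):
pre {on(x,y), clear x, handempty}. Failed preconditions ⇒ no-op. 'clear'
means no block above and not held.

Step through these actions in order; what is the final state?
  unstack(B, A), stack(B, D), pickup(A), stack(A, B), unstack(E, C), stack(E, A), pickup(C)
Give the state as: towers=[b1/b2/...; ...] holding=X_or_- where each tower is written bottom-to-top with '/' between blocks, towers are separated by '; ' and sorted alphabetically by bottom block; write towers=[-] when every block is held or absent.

towers=[D/B/A/E] holding=C

step 1 (unstack(B, A)): towers=[A; C/E; D] holding=B
step 2 (stack(B, D)): towers=[A; C/E; D/B] holding=-
step 3 (pickup(A)): towers=[C/E; D/B] holding=A
step 4 (stack(A, B)): towers=[C/E; D/B/A] holding=-
step 5 (unstack(E, C)): towers=[C; D/B/A] holding=E
step 6 (stack(E, A)): towers=[C; D/B/A/E] holding=-
step 7 (pickup(C)): towers=[D/B/A/E] holding=C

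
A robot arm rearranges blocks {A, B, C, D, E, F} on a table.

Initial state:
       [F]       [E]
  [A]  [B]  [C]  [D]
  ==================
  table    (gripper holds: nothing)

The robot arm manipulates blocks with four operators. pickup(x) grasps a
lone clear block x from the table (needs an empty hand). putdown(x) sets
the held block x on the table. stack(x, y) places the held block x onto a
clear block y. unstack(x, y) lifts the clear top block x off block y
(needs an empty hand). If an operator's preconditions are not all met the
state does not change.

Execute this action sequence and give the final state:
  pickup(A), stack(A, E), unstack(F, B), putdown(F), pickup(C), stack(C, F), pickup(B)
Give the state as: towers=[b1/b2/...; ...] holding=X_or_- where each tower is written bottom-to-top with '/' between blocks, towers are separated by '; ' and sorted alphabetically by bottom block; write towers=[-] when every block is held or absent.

towers=[D/E/A; F/C] holding=B

step 1 (pickup(A)): towers=[B/F; C; D/E] holding=A
step 2 (stack(A, E)): towers=[B/F; C; D/E/A] holding=-
step 3 (unstack(F, B)): towers=[B; C; D/E/A] holding=F
step 4 (putdown(F)): towers=[B; C; D/E/A; F] holding=-
step 5 (pickup(C)): towers=[B; D/E/A; F] holding=C
step 6 (stack(C, F)): towers=[B; D/E/A; F/C] holding=-
step 7 (pickup(B)): towers=[D/E/A; F/C] holding=B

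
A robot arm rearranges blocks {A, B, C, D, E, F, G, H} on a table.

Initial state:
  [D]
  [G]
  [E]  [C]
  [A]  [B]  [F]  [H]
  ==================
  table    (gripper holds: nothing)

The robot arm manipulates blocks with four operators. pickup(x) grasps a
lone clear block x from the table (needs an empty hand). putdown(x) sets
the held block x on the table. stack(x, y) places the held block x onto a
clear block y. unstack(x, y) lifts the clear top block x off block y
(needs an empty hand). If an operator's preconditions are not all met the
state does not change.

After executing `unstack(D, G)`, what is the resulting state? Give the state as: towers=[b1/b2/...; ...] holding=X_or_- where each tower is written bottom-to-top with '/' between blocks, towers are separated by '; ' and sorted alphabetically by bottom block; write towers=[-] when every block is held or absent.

towers=[A/E/G; B/C; F; H] holding=D

before: towers=[A/E/G/D; B/C; F; H] holding=-
pre[unstack(D, G)]: on(D,G) ok, clear(D) ok, handempty ok
all met → apply unstack(D, G)
after:  towers=[A/E/G; B/C; F; H] holding=D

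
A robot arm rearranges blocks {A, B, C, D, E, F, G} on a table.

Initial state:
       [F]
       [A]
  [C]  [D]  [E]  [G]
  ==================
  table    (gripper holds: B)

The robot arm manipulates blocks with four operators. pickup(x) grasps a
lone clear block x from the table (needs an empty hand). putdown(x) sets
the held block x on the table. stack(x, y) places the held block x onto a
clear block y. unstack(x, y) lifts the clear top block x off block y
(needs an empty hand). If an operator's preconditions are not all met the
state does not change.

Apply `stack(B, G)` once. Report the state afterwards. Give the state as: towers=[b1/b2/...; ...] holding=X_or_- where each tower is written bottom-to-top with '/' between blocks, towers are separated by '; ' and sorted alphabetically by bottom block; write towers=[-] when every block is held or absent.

towers=[C; D/A/F; E; G/B] holding=-

before: towers=[C; D/A/F; E; G] holding=B
pre[stack(B, G)]: holding(B) ok, clear(G) ok, B≠G ok
all met → apply stack(B, G)
after:  towers=[C; D/A/F; E; G/B] holding=-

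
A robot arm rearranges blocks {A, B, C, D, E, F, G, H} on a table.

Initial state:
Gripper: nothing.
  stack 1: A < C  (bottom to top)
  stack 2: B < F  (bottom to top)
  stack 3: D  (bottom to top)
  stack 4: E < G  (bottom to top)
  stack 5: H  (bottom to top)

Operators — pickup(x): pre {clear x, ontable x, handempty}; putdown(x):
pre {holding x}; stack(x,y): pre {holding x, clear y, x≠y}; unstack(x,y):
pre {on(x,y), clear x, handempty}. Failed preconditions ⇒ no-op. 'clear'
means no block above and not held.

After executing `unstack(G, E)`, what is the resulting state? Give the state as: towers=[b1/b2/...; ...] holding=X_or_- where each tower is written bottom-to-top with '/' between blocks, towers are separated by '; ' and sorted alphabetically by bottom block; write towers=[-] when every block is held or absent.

towers=[A/C; B/F; D; E; H] holding=G

before: towers=[A/C; B/F; D; E/G; H] holding=-
pre[unstack(G, E)]: on(G,E) ✓, clear(G) ✓, handempty ✓
all met → apply unstack(G, E)
after:  towers=[A/C; B/F; D; E; H] holding=G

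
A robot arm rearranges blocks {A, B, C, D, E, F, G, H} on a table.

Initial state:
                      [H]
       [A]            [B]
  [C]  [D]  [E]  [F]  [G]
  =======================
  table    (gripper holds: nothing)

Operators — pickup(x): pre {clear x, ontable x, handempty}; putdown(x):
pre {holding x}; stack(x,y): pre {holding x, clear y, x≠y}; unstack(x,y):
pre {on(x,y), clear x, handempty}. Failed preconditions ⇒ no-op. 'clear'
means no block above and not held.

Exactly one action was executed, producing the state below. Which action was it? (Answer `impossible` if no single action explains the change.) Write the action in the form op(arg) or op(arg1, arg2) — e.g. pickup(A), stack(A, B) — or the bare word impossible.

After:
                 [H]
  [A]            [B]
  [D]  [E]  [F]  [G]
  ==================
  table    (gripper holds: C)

pickup(C)

target: towers=[D/A; E; F; G/B/H] holding=C
     unstack(A, D) → towers=[C; D; E; F; G/B/H] holding=A
         pickup(E) → towers=[C; D/A; F; G/B/H] holding=E
     unstack(H, B) → towers=[C; D/A; E; F; G/B] holding=H
         pickup(F) → towers=[C; D/A; E; G/B/H] holding=F
         pickup(C) → towers=[D/A; E; F; G/B/H] holding=C  ← match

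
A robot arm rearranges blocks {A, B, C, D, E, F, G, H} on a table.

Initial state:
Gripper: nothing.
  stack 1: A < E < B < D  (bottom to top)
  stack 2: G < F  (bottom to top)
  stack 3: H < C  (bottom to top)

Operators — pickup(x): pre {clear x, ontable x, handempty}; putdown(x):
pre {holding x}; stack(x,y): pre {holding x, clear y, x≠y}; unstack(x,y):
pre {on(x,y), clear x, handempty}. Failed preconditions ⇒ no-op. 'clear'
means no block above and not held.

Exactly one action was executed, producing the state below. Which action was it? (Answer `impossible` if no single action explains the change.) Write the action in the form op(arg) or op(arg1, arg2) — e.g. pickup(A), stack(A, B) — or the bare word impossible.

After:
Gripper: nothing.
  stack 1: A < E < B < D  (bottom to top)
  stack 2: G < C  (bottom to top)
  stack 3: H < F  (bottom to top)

impossible

target: towers=[A/E/B/D; G/C; H/F] holding=-
     unstack(F, G) → towers=[A/E/B/D; G; H/C] holding=F
     unstack(D, B) → towers=[A/E/B; G/F; H/C] holding=D
     unstack(C, H) → towers=[A/E/B/D; G/F; H] holding=C
none of the 3 applicable actions match → impossible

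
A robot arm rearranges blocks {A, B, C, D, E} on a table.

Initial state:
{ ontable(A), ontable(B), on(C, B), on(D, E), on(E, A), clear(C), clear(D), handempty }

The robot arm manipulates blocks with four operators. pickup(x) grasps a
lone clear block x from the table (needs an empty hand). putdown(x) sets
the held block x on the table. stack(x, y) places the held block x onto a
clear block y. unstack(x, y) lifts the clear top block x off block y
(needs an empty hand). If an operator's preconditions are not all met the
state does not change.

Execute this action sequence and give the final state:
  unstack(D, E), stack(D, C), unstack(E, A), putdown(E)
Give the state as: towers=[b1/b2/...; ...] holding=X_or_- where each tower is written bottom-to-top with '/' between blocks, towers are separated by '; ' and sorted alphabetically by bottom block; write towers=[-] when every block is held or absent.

step 1 (unstack(D, E)): towers=[A/E; B/C] holding=D
step 2 (stack(D, C)): towers=[A/E; B/C/D] holding=-
step 3 (unstack(E, A)): towers=[A; B/C/D] holding=E
step 4 (putdown(E)): towers=[A; B/C/D; E] holding=-

towers=[A; B/C/D; E] holding=-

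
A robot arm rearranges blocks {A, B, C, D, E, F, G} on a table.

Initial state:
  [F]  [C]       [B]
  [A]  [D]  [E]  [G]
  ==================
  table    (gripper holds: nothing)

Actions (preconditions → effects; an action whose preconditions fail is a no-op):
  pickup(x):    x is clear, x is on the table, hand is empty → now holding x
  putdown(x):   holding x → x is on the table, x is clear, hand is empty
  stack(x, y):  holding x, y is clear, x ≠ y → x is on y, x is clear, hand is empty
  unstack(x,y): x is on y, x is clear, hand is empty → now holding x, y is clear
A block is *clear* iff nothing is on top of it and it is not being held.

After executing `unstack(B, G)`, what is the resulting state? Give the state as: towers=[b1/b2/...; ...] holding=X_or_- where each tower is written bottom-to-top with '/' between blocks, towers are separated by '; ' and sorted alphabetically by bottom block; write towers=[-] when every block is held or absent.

towers=[A/F; D/C; E; G] holding=B

before: towers=[A/F; D/C; E; G/B] holding=-
pre[unstack(B, G)]: on(B,G) ✓, clear(B) ✓, handempty ✓
all met → apply unstack(B, G)
after:  towers=[A/F; D/C; E; G] holding=B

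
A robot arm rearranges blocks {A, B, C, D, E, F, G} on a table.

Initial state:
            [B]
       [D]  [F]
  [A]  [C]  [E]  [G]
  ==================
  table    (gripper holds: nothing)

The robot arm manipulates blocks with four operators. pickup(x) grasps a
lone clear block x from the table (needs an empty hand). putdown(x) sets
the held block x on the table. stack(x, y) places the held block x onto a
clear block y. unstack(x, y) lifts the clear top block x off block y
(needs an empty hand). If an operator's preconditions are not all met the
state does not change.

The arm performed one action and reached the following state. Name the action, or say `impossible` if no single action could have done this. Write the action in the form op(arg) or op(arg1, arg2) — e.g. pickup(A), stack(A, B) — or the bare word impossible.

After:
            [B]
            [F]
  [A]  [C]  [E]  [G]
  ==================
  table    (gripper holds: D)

unstack(D, C)

target: towers=[A; C; E/F/B; G] holding=D
     unstack(B, F) → towers=[A; C/D; E/F; G] holding=B
         pickup(G) → towers=[A; C/D; E/F/B] holding=G
     unstack(D, C) → towers=[A; C; E/F/B; G] holding=D  ← match
         pickup(A) → towers=[C/D; E/F/B; G] holding=A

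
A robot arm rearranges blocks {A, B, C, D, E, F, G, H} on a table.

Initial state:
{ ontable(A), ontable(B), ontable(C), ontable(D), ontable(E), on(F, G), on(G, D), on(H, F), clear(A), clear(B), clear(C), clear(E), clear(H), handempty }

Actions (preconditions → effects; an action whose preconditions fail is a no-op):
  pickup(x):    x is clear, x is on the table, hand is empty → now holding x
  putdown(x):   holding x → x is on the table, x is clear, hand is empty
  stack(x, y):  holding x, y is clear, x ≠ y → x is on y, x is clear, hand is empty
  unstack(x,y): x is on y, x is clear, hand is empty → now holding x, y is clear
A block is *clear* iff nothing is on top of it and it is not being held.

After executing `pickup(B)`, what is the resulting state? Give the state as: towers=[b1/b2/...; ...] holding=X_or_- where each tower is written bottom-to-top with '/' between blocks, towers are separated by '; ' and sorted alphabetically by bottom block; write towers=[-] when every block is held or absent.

before: towers=[A; B; C; D/G/F/H; E] holding=-
pre[pickup(B)]: clear(B) ✓, ontable(B) ✓, handempty ✓
all met → apply pickup(B)
after:  towers=[A; C; D/G/F/H; E] holding=B

towers=[A; C; D/G/F/H; E] holding=B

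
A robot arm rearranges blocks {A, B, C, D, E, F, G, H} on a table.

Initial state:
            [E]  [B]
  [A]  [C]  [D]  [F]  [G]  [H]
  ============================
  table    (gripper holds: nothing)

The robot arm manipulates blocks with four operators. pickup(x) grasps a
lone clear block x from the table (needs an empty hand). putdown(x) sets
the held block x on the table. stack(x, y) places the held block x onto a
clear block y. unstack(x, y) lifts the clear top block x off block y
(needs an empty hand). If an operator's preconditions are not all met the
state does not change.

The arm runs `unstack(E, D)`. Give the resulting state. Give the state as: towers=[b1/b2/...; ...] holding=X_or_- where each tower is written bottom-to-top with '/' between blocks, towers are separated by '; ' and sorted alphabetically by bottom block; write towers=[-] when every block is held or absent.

before: towers=[A; C; D/E; F/B; G; H] holding=-
pre[unstack(E, D)]: on(E,D) ✓, clear(E) ✓, handempty ✓
all met → apply unstack(E, D)
after:  towers=[A; C; D; F/B; G; H] holding=E

towers=[A; C; D; F/B; G; H] holding=E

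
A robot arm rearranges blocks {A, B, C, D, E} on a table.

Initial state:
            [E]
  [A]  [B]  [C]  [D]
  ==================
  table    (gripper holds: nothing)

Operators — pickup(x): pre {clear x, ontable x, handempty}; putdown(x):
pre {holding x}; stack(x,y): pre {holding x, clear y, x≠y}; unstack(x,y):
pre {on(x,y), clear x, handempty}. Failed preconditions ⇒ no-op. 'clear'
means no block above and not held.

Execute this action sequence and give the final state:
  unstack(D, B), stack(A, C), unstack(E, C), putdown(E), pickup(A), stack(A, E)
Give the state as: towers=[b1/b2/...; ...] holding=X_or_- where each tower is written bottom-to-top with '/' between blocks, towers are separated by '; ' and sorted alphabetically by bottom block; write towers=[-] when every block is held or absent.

step 1 (unstack(D, B)) [no-op]: towers=[A; B; C/E; D] holding=-
step 2 (stack(A, C)) [no-op]: towers=[A; B; C/E; D] holding=-
step 3 (unstack(E, C)): towers=[A; B; C; D] holding=E
step 4 (putdown(E)): towers=[A; B; C; D; E] holding=-
step 5 (pickup(A)): towers=[B; C; D; E] holding=A
step 6 (stack(A, E)): towers=[B; C; D; E/A] holding=-

towers=[B; C; D; E/A] holding=-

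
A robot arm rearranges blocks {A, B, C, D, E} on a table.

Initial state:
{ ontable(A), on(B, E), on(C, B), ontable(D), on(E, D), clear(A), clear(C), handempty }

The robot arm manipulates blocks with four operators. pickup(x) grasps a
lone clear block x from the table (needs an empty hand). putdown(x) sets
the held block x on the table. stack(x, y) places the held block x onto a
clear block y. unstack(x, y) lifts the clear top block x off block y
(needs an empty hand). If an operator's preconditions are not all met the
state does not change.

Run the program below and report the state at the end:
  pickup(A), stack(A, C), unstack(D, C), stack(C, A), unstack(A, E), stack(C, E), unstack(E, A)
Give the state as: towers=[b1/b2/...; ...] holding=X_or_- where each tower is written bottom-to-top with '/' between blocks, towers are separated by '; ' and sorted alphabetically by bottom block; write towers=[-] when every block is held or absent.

step 1 (pickup(A)): towers=[D/E/B/C] holding=A
step 2 (stack(A, C)): towers=[D/E/B/C/A] holding=-
step 3 (unstack(D, C)) [no-op]: towers=[D/E/B/C/A] holding=-
step 4 (stack(C, A)) [no-op]: towers=[D/E/B/C/A] holding=-
step 5 (unstack(A, E)) [no-op]: towers=[D/E/B/C/A] holding=-
step 6 (stack(C, E)) [no-op]: towers=[D/E/B/C/A] holding=-
step 7 (unstack(E, A)) [no-op]: towers=[D/E/B/C/A] holding=-

towers=[D/E/B/C/A] holding=-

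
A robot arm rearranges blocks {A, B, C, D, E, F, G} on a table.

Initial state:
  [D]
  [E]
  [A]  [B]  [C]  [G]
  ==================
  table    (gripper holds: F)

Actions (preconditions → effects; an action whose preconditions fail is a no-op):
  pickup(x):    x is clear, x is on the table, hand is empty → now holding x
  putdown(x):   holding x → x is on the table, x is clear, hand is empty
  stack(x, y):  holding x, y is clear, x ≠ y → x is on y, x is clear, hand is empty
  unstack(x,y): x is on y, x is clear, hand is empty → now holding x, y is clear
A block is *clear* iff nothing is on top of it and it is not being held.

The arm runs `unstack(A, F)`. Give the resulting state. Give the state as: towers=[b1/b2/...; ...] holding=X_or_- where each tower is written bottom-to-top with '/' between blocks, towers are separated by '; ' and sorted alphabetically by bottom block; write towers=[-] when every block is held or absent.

towers=[A/E/D; B; C; G] holding=F

before: towers=[A/E/D; B; C; G] holding=F
pre[unstack(A, F)]: on(A,F) ✗, clear(A) ✗, handempty ✗
on(A,F), clear(A), handempty unmet → unstack(A, F) is a no-op
after:  towers=[A/E/D; B; C; G] holding=F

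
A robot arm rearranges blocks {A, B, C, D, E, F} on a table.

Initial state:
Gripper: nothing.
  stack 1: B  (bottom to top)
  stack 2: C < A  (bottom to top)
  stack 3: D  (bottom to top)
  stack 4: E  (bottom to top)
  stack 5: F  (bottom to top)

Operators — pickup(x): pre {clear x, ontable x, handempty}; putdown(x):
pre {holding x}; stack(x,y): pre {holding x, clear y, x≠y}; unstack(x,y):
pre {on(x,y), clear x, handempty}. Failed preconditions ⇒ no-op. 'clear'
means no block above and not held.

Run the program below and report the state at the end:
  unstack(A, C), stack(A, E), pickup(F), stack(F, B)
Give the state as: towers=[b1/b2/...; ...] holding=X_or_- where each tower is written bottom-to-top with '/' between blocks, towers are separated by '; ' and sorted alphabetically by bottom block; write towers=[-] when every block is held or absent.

towers=[B/F; C; D; E/A] holding=-

step 1 (unstack(A, C)): towers=[B; C; D; E; F] holding=A
step 2 (stack(A, E)): towers=[B; C; D; E/A; F] holding=-
step 3 (pickup(F)): towers=[B; C; D; E/A] holding=F
step 4 (stack(F, B)): towers=[B/F; C; D; E/A] holding=-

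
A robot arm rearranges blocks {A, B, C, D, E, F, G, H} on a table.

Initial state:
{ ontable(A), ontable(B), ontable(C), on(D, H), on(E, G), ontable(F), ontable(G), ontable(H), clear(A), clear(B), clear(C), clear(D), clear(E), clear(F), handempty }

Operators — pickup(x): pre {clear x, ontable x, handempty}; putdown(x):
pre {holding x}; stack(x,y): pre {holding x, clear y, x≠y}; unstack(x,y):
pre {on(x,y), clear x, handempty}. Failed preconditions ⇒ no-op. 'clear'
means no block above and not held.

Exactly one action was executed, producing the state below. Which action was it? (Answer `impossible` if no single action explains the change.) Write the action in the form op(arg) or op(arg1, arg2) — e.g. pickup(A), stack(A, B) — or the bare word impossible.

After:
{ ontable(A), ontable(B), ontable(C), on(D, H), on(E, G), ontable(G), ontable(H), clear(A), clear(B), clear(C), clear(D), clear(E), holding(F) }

target: towers=[A; B; C; G/E; H/D] holding=F
         pickup(A) → towers=[B; C; F; G/E; H/D] holding=A
     unstack(E, G) → towers=[A; B; C; F; G; H/D] holding=E
         pickup(B) → towers=[A; C; F; G/E; H/D] holding=B
         pickup(F) → towers=[A; B; C; G/E; H/D] holding=F  ← match
     unstack(D, H) → towers=[A; B; C; F; G/E; H] holding=D
         pickup(C) → towers=[A; B; F; G/E; H/D] holding=C

pickup(F)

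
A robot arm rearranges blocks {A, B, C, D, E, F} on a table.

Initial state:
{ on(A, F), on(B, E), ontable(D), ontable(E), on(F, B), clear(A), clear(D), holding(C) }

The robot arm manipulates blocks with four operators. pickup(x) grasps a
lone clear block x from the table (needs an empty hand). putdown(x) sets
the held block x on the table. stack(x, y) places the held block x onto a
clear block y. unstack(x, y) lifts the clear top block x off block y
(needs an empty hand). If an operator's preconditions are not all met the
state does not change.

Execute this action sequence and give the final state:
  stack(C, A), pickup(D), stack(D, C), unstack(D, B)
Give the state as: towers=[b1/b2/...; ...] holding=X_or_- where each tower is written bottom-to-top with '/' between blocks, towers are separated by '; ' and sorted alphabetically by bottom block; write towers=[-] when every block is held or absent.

step 1 (stack(C, A)): towers=[D; E/B/F/A/C] holding=-
step 2 (pickup(D)): towers=[E/B/F/A/C] holding=D
step 3 (stack(D, C)): towers=[E/B/F/A/C/D] holding=-
step 4 (unstack(D, B)) [no-op]: towers=[E/B/F/A/C/D] holding=-

towers=[E/B/F/A/C/D] holding=-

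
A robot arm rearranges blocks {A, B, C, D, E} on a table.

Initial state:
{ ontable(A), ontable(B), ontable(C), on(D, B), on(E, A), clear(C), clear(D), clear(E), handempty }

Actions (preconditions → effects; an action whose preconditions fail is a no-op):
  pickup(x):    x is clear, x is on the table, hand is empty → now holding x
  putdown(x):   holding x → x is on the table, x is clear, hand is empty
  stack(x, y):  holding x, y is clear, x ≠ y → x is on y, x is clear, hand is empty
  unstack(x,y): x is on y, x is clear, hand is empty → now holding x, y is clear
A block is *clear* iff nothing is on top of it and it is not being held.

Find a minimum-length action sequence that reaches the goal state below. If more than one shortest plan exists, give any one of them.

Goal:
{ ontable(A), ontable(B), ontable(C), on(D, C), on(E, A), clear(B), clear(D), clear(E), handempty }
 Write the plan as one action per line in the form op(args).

step 1 (unstack(D, B)): towers=[A/E; B; C] holding=D
step 2 (stack(D, C)): towers=[A/E; B; C/D] holding=-
goal check: towers=[A/E; B; C/D] holding=- — reached (length 2, optimal by BFS)

unstack(D, B)
stack(D, C)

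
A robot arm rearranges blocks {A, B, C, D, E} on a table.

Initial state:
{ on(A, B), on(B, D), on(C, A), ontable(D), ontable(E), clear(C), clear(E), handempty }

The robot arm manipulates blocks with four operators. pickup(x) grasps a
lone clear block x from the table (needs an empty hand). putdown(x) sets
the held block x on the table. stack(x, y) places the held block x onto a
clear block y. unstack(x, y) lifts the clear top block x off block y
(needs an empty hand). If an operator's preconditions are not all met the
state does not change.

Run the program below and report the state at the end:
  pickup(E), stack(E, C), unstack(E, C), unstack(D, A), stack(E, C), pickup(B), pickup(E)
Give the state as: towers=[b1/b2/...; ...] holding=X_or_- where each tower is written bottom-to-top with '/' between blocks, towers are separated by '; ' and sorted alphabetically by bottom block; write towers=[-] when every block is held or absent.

towers=[D/B/A/C/E] holding=-

step 1 (pickup(E)): towers=[D/B/A/C] holding=E
step 2 (stack(E, C)): towers=[D/B/A/C/E] holding=-
step 3 (unstack(E, C)): towers=[D/B/A/C] holding=E
step 4 (unstack(D, A)) [no-op]: towers=[D/B/A/C] holding=E
step 5 (stack(E, C)): towers=[D/B/A/C/E] holding=-
step 6 (pickup(B)) [no-op]: towers=[D/B/A/C/E] holding=-
step 7 (pickup(E)) [no-op]: towers=[D/B/A/C/E] holding=-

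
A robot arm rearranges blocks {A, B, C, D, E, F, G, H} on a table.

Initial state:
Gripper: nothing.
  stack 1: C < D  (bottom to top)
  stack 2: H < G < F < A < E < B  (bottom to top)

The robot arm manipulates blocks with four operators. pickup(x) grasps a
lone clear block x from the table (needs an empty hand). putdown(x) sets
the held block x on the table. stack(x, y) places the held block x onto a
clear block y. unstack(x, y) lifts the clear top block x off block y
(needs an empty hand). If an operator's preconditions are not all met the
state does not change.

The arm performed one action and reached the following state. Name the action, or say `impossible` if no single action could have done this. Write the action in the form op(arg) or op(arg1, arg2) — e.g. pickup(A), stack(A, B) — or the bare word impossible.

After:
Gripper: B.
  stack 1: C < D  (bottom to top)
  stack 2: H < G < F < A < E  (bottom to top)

target: towers=[C/D; H/G/F/A/E] holding=B
     unstack(B, E) → towers=[C/D; H/G/F/A/E] holding=B  ← match
     unstack(D, C) → towers=[C; H/G/F/A/E/B] holding=D

unstack(B, E)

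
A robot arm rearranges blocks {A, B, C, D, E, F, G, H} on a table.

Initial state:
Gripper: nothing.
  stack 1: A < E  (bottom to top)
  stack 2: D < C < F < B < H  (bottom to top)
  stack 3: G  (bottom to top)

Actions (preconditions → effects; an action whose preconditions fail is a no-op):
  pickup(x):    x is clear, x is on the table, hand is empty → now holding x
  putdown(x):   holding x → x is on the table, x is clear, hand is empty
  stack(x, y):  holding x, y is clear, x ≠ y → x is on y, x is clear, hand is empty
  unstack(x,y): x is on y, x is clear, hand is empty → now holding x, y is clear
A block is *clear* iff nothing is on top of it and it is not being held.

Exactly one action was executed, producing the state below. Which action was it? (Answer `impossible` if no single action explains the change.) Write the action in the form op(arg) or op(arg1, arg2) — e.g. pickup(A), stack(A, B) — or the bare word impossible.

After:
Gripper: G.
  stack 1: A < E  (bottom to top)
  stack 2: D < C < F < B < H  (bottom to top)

target: towers=[A/E; D/C/F/B/H] holding=G
         pickup(G) → towers=[A/E; D/C/F/B/H] holding=G  ← match
     unstack(E, A) → towers=[A; D/C/F/B/H; G] holding=E
     unstack(H, B) → towers=[A/E; D/C/F/B; G] holding=H

pickup(G)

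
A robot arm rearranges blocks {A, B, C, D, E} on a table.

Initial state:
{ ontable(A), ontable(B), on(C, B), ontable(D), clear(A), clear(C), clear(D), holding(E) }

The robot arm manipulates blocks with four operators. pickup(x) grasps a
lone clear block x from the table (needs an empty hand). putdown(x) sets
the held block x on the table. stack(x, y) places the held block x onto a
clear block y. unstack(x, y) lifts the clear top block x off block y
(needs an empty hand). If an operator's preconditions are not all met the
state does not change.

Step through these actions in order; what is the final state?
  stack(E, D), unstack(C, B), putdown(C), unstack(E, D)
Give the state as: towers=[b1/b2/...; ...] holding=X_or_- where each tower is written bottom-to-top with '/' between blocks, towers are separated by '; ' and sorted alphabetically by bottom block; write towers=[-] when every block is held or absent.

step 1 (stack(E, D)): towers=[A; B/C; D/E] holding=-
step 2 (unstack(C, B)): towers=[A; B; D/E] holding=C
step 3 (putdown(C)): towers=[A; B; C; D/E] holding=-
step 4 (unstack(E, D)): towers=[A; B; C; D] holding=E

towers=[A; B; C; D] holding=E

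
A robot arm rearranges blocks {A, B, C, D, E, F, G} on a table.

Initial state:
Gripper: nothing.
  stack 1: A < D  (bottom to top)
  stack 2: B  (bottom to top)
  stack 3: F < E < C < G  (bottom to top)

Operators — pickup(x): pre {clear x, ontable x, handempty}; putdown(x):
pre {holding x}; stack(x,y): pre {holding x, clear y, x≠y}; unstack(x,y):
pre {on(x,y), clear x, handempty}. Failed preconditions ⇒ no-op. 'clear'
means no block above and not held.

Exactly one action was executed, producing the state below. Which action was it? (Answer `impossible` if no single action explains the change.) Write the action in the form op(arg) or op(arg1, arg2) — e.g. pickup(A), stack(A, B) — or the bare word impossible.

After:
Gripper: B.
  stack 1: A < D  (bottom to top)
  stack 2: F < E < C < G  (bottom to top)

target: towers=[A/D; F/E/C/G] holding=B
         pickup(B) → towers=[A/D; F/E/C/G] holding=B  ← match
     unstack(G, C) → towers=[A/D; B; F/E/C] holding=G
     unstack(D, A) → towers=[A; B; F/E/C/G] holding=D

pickup(B)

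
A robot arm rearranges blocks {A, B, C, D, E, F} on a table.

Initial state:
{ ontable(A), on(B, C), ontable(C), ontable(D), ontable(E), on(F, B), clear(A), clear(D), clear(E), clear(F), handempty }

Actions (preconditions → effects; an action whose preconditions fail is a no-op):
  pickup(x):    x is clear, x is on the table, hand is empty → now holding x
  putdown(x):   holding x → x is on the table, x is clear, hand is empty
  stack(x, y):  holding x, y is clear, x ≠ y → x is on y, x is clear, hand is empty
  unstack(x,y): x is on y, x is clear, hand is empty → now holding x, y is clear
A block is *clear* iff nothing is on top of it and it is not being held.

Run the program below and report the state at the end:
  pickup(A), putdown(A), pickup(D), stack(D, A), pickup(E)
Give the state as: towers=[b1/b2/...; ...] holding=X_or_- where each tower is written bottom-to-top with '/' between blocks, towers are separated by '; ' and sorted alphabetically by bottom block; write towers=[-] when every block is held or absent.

towers=[A/D; C/B/F] holding=E

step 1 (pickup(A)): towers=[C/B/F; D; E] holding=A
step 2 (putdown(A)): towers=[A; C/B/F; D; E] holding=-
step 3 (pickup(D)): towers=[A; C/B/F; E] holding=D
step 4 (stack(D, A)): towers=[A/D; C/B/F; E] holding=-
step 5 (pickup(E)): towers=[A/D; C/B/F] holding=E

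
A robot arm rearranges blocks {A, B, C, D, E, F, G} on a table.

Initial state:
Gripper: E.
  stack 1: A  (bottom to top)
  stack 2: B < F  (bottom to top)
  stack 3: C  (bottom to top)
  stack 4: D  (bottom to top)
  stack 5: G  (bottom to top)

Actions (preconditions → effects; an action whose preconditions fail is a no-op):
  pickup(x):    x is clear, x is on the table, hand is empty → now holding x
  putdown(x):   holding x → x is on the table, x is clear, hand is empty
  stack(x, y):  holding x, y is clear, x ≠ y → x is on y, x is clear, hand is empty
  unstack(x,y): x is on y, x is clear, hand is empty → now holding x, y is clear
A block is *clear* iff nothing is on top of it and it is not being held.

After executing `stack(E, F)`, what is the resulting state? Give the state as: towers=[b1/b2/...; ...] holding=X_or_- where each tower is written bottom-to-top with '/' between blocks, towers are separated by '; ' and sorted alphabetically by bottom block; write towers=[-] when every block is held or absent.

before: towers=[A; B/F; C; D; G] holding=E
pre[stack(E, F)]: holding(E) yes, clear(F) yes, E≠F yes
all met → apply stack(E, F)
after:  towers=[A; B/F/E; C; D; G] holding=-

towers=[A; B/F/E; C; D; G] holding=-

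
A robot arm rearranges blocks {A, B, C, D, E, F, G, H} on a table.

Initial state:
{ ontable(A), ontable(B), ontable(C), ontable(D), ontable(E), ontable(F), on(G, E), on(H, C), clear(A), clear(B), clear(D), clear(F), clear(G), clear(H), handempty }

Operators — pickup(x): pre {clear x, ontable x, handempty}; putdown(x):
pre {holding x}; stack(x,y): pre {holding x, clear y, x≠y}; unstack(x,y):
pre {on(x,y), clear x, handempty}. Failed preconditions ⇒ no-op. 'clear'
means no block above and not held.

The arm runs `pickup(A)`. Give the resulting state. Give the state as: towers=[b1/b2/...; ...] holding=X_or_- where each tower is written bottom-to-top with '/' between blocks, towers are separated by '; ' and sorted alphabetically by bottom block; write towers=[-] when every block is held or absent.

before: towers=[A; B; C/H; D; E/G; F] holding=-
pre[pickup(A)]: clear(A) ok, ontable(A) ok, handempty ok
all met → apply pickup(A)
after:  towers=[B; C/H; D; E/G; F] holding=A

towers=[B; C/H; D; E/G; F] holding=A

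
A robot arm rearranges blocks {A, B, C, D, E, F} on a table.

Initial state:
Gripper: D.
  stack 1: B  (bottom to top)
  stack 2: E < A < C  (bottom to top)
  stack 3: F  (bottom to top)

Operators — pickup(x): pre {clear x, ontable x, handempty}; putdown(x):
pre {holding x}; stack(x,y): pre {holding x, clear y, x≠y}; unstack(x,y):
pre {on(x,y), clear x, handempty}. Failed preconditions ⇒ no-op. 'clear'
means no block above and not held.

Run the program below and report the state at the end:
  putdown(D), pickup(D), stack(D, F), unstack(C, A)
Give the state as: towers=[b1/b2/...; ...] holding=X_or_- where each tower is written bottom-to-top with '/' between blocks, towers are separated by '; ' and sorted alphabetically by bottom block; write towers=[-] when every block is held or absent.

towers=[B; E/A; F/D] holding=C

step 1 (putdown(D)): towers=[B; D; E/A/C; F] holding=-
step 2 (pickup(D)): towers=[B; E/A/C; F] holding=D
step 3 (stack(D, F)): towers=[B; E/A/C; F/D] holding=-
step 4 (unstack(C, A)): towers=[B; E/A; F/D] holding=C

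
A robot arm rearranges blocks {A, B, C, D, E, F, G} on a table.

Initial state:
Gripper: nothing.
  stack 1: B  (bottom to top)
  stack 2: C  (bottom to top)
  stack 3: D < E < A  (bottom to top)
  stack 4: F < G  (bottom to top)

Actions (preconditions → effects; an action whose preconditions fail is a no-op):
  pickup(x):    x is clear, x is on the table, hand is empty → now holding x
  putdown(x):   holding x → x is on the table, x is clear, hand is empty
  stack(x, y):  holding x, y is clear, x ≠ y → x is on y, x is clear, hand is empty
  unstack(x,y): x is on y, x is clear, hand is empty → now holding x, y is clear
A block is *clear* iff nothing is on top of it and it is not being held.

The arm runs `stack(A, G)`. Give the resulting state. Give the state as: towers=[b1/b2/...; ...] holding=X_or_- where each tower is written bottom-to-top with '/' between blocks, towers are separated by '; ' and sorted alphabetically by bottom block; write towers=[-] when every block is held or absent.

towers=[B; C; D/E/A; F/G] holding=-

before: towers=[B; C; D/E/A; F/G] holding=-
pre[stack(A, G)]: holding(A) ✗, clear(G) ✓, A≠G ✓
holding(A) unmet → stack(A, G) is a no-op
after:  towers=[B; C; D/E/A; F/G] holding=-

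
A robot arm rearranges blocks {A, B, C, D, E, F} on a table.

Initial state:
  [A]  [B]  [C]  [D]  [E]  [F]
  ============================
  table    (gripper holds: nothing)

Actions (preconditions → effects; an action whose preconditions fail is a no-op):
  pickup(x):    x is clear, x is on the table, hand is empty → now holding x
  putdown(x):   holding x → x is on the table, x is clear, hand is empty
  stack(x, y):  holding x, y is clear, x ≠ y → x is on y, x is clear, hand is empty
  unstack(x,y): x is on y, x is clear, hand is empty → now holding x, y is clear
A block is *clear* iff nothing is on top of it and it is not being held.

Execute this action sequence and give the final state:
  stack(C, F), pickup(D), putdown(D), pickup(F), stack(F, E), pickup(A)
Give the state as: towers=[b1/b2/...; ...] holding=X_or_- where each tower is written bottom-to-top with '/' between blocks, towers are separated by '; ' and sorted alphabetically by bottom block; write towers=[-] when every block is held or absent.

towers=[B; C; D; E/F] holding=A

step 1 (stack(C, F)) [no-op]: towers=[A; B; C; D; E; F] holding=-
step 2 (pickup(D)): towers=[A; B; C; E; F] holding=D
step 3 (putdown(D)): towers=[A; B; C; D; E; F] holding=-
step 4 (pickup(F)): towers=[A; B; C; D; E] holding=F
step 5 (stack(F, E)): towers=[A; B; C; D; E/F] holding=-
step 6 (pickup(A)): towers=[B; C; D; E/F] holding=A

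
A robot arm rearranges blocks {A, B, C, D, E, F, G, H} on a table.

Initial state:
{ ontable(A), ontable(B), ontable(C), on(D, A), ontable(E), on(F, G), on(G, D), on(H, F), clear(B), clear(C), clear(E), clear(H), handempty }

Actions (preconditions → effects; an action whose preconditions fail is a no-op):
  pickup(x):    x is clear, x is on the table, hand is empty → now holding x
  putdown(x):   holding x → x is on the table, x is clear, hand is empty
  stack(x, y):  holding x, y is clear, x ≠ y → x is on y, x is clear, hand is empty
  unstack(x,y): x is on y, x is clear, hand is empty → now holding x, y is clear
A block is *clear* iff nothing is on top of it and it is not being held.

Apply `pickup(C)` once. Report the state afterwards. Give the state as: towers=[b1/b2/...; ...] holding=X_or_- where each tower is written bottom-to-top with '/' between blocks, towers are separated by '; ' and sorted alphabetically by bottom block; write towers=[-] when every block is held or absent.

towers=[A/D/G/F/H; B; E] holding=C

before: towers=[A/D/G/F/H; B; C; E] holding=-
pre[pickup(C)]: clear(C) ✓, ontable(C) ✓, handempty ✓
all met → apply pickup(C)
after:  towers=[A/D/G/F/H; B; E] holding=C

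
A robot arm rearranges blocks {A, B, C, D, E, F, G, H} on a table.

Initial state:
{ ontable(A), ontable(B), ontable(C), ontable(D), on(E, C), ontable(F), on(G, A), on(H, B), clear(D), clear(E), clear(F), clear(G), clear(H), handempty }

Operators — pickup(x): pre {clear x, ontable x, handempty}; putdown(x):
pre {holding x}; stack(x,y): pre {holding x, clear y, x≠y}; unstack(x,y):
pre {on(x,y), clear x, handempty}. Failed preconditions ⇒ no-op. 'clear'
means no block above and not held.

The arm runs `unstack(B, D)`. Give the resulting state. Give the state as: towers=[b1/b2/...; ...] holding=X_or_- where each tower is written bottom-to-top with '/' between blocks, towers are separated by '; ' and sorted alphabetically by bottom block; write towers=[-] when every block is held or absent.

towers=[A/G; B/H; C/E; D; F] holding=-

before: towers=[A/G; B/H; C/E; D; F] holding=-
pre[unstack(B, D)]: on(B,D) no, clear(B) no, handempty yes
on(B,D), clear(B) unmet → unstack(B, D) is a no-op
after:  towers=[A/G; B/H; C/E; D; F] holding=-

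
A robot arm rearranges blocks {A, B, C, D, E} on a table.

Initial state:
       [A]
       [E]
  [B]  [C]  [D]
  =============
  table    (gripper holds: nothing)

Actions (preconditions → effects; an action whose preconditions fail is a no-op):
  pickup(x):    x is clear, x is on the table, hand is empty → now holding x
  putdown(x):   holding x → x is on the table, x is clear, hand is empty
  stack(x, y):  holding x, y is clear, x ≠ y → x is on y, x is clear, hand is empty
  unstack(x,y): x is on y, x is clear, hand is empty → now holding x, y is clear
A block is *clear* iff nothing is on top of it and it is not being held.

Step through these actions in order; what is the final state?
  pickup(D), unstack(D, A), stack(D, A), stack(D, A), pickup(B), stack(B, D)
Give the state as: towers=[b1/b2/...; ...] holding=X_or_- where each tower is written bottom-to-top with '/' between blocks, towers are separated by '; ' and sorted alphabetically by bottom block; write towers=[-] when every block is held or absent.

towers=[C/E/A/D/B] holding=-

step 1 (pickup(D)): towers=[B; C/E/A] holding=D
step 2 (unstack(D, A)) [no-op]: towers=[B; C/E/A] holding=D
step 3 (stack(D, A)): towers=[B; C/E/A/D] holding=-
step 4 (stack(D, A)) [no-op]: towers=[B; C/E/A/D] holding=-
step 5 (pickup(B)): towers=[C/E/A/D] holding=B
step 6 (stack(B, D)): towers=[C/E/A/D/B] holding=-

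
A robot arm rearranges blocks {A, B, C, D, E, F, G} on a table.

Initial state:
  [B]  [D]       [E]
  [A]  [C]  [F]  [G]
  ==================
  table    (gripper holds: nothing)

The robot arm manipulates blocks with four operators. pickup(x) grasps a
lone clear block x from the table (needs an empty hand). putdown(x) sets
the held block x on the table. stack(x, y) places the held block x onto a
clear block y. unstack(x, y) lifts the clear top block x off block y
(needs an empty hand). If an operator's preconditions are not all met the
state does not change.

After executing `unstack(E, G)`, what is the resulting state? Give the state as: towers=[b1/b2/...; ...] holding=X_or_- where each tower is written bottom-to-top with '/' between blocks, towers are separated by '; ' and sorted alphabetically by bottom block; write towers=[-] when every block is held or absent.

before: towers=[A/B; C/D; F; G/E] holding=-
pre[unstack(E, G)]: on(E,G) yes, clear(E) yes, handempty yes
all met → apply unstack(E, G)
after:  towers=[A/B; C/D; F; G] holding=E

towers=[A/B; C/D; F; G] holding=E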